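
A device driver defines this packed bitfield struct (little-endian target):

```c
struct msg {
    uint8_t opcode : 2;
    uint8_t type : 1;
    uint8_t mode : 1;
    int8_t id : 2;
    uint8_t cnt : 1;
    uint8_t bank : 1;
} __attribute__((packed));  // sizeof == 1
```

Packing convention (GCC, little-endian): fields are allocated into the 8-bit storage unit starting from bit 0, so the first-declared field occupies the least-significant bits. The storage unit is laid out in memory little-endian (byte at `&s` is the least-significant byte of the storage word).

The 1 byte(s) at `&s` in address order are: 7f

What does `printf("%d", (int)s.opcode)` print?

3

[0]=0x7f (little-endian) → word 0x7f
opcode [0+:2] = (word>>0) & 0x3 = 3  ←
type [2+:1] = (word>>2) & 0x1 = 1
mode [3+:1] = (word>>3) & 0x1 = 1
id [4+:2] = (word>>4) & 0x3 = 3
cnt [6+:1] = (word>>6) & 0x1 = 1
bank [7+:1] = (word>>7) & 0x1 = 0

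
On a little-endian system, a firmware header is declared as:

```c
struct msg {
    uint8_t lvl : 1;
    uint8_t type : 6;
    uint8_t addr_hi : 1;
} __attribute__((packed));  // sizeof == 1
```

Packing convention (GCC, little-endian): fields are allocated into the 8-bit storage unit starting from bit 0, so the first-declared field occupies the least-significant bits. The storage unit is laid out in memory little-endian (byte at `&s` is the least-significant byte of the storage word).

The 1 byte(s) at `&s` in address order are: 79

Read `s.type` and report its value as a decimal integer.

60

[0]=0x79 (little-endian) → word 0x79
lvl:1 @ bit 0 → (0x79>>0)&0x1 = 0x1
type:6 @ bit 1 → (0x79>>1)&0x3f = 0x3c  ←
addr_hi:1 @ bit 7 → (0x79>>7)&0x1 = 0x0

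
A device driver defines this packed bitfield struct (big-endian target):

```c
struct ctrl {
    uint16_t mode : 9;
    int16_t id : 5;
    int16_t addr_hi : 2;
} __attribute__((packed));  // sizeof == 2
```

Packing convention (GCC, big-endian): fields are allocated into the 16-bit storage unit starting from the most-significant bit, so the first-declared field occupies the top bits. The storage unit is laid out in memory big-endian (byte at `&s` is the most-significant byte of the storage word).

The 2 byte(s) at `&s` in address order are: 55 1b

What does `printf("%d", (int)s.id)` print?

[0]=0x55 [1]=0x1b (big-endian) → word 0x551b
mode [7+:9] = (word>>7) & 0x1ff = 170
id [2+:5] = (word>>2) & 0x1f = 6  ←
addr_hi [0+:2] = (word>>0) & 0x3 = 3
id signed 5b, MSB=0: value = 6

6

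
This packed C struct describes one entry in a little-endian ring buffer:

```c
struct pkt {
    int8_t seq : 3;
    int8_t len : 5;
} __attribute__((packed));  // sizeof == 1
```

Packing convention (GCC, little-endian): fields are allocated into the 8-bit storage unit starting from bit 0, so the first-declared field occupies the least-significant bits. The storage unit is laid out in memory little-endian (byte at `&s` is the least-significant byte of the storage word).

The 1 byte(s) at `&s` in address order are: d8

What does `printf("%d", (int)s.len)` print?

[0]=0xd8 (little-endian) → word 0xd8
seq [0+:3] = (word>>0) & 0x7 = 0
len [3+:5] = (word>>3) & 0x1f = 27  ←
len signed 5b, MSB=1: 27 - 32 = -5

-5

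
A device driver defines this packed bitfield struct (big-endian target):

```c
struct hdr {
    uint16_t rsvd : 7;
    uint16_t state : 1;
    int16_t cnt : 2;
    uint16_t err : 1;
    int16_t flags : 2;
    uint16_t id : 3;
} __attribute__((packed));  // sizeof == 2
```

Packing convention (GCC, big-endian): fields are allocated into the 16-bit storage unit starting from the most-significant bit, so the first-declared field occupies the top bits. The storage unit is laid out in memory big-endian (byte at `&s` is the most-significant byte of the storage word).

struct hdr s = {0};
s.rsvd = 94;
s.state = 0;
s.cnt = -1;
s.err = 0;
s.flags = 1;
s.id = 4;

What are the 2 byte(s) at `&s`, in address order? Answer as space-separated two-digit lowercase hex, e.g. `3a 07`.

[9+:7] rsvd=94 & 0x7f = 0x5e; word=0xbc00
[8+:1] state=0 & 0x1 = 0x0; word=0xbc00
[6+:2] cnt=-1 & 0x3 = 0x3; word=0xbcc0
[5+:1] err=0 & 0x1 = 0x0; word=0xbcc0
[3+:2] flags=1 & 0x3 = 0x1; word=0xbcc8
[0+:3] id=4 & 0x7 = 0x4; word=0xbccc
word = 0xbccc → big-endian bytes:
  [0]=0xbc  [1]=0xcc

bc cc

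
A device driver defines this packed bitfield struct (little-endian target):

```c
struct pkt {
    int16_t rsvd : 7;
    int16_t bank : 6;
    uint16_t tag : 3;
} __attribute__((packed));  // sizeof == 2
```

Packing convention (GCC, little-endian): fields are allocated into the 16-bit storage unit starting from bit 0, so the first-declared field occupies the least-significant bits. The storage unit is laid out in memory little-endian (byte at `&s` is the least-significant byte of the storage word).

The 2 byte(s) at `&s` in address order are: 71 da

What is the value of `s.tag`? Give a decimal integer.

6

[0]=0x71 [1]=0xda (little-endian) → word 0xda71
rsvd [0+:7] = (word>>0) & 0x7f = 113
bank [7+:6] = (word>>7) & 0x3f = 52
tag [13+:3] = (word>>13) & 0x7 = 6  ←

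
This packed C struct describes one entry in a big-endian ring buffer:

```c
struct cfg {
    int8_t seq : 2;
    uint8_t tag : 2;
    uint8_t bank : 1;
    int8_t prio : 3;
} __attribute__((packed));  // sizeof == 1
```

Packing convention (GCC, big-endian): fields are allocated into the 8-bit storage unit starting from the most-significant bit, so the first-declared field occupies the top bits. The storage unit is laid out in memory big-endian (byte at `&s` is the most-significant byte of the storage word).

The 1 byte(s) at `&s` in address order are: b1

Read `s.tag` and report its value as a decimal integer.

3

[0]=0xb1 (big-endian) → word 0xb1
seq:2 @ bit 6 → (0xb1>>6)&0x3 = 0x2
tag:2 @ bit 4 → (0xb1>>4)&0x3 = 0x3  ←
bank:1 @ bit 3 → (0xb1>>3)&0x1 = 0x0
prio:3 @ bit 0 → (0xb1>>0)&0x7 = 0x1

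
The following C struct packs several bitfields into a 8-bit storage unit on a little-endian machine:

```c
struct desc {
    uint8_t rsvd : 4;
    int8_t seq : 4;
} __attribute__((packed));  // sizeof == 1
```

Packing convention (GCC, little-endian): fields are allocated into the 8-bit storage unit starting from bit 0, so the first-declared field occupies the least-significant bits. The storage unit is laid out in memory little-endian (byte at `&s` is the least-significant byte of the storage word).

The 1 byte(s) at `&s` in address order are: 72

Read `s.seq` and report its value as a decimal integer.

7

[0]=0x72 (little-endian) → word 0x72
rsvd [0+:4] = (word>>0) & 0xf = 2
seq [4+:4] = (word>>4) & 0xf = 7  ←
seq signed 4b, MSB=0: value = 7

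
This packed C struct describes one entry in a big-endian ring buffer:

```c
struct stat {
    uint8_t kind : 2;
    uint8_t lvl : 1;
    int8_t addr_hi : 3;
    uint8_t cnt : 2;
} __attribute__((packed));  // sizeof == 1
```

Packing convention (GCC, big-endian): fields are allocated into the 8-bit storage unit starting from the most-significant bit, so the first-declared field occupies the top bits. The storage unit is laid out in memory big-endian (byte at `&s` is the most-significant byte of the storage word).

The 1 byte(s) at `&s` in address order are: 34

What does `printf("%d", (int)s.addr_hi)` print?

-3

[0]=0x34 (big-endian) → word 0x34
kind [6+:2] = (word>>6) & 0x3 = 0
lvl [5+:1] = (word>>5) & 0x1 = 1
addr_hi [2+:3] = (word>>2) & 0x7 = 5  ←
cnt [0+:2] = (word>>0) & 0x3 = 0
addr_hi signed 3b, MSB=1: 5 - 8 = -3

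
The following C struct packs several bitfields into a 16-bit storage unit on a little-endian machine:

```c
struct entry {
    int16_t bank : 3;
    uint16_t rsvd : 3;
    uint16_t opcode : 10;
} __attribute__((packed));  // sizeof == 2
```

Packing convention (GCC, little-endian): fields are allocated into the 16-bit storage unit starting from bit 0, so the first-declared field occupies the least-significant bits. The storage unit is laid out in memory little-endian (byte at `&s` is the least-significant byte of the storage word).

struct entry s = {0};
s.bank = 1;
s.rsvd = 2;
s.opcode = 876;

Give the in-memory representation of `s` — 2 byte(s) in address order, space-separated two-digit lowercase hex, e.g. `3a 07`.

bank (3b) val=1 bits=0x1 at bit 0: 0x0001
rsvd (3b) val=2 bits=0x2 at bit 3: 0x0011
opcode (10b) val=876 bits=0x36c at bit 6: 0xdb11
word = 0xdb11 → little-endian bytes:
  [0]=0x11  [1]=0xdb

11 db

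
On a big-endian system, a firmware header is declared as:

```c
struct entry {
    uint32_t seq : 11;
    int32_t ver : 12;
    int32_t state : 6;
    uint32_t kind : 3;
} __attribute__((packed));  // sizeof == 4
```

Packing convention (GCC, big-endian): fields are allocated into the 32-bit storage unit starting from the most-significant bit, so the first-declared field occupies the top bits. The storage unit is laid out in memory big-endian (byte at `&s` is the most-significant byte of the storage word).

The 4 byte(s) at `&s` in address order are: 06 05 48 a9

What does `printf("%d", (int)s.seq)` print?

48

[0]=0x06 [1]=0x05 [2]=0x48 [3]=0xa9 (big-endian) → word 0x060548a9
seq [21+:11] = (word>>21) & 0x7ff = 48  ←
ver [9+:12] = (word>>9) & 0xfff = 676
state [3+:6] = (word>>3) & 0x3f = 21
kind [0+:3] = (word>>0) & 0x7 = 1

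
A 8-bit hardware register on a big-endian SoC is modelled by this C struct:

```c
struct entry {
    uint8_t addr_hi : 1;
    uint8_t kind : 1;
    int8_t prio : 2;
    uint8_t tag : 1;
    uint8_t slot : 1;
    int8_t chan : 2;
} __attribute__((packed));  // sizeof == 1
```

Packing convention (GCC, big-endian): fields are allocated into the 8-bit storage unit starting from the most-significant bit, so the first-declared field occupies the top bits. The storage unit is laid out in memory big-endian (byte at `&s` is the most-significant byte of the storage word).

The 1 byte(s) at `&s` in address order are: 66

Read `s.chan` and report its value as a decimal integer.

-2

[0]=0x66 (big-endian) → word 0x66
addr_hi:1 @ bit 7 → (0x66>>7)&0x1 = 0x0
kind:1 @ bit 6 → (0x66>>6)&0x1 = 0x1
prio:2 @ bit 4 → (0x66>>4)&0x3 = 0x2
tag:1 @ bit 3 → (0x66>>3)&0x1 = 0x0
slot:1 @ bit 2 → (0x66>>2)&0x1 = 0x1
chan:2 @ bit 0 → (0x66>>0)&0x3 = 0x2  ←
chan signed 2b, MSB=1: 2 - 4 = -2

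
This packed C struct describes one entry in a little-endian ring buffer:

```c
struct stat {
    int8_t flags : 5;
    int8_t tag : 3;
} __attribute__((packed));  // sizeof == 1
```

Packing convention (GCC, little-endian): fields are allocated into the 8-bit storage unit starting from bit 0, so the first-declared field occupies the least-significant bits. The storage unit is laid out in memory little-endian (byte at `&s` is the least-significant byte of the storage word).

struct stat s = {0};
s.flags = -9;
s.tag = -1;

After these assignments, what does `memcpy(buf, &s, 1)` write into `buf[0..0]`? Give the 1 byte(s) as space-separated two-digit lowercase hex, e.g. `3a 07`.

flags (5b) val=-9 bits=0x17 at bit 0: 0x17
tag (3b) val=-1 bits=0x7 at bit 5: 0xf7
word = 0xf7 → little-endian bytes:
  [0]=0xf7

f7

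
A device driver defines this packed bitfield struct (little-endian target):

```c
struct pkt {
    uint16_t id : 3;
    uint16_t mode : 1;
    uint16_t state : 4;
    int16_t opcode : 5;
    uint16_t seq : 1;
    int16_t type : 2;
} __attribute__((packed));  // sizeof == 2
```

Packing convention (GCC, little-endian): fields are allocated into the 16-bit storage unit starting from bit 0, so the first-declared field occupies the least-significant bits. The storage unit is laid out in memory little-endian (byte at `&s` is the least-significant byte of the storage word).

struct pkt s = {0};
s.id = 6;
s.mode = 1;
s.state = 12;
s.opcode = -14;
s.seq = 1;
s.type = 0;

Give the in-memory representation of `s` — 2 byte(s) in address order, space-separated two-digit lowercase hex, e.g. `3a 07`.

ce 32

id:3 = 6 → 0x6 << 0 → word 0x0006
mode:1 = 1 → 0x1 << 3 → word 0x000e
state:4 = 12 → 0xc << 4 → word 0x00ce
opcode:5 = -14 → 0x12 << 8 → word 0x12ce
seq:1 = 1 → 0x1 << 13 → word 0x32ce
type:2 = 0 → 0x0 << 14 → word 0x32ce
word = 0x32ce → little-endian bytes:
  [0]=0xce  [1]=0x32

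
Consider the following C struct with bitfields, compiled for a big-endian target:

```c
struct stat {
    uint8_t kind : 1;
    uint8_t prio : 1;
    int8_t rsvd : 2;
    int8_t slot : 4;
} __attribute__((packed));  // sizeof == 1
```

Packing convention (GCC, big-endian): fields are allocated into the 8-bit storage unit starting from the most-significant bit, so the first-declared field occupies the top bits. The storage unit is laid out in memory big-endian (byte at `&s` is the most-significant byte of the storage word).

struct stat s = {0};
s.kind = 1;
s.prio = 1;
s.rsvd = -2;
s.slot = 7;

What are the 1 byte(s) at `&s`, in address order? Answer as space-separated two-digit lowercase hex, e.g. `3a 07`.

e7

kind (1b) val=1 bits=0x1 at bit 7: 0x80
prio (1b) val=1 bits=0x1 at bit 6: 0xc0
rsvd (2b) val=-2 bits=0x2 at bit 4: 0xe0
slot (4b) val=7 bits=0x7 at bit 0: 0xe7
word = 0xe7 → big-endian bytes:
  [0]=0xe7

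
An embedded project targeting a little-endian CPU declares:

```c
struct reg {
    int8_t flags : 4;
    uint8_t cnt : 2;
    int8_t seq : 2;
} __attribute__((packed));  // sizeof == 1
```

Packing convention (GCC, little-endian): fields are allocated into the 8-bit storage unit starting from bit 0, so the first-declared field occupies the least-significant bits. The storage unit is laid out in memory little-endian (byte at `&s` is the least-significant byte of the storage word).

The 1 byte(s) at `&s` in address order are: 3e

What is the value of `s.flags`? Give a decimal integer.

[0]=0x3e (little-endian) → word 0x3e
flags [0+:4] = (word>>0) & 0xf = 14  ←
cnt [4+:2] = (word>>4) & 0x3 = 3
seq [6+:2] = (word>>6) & 0x3 = 0
flags signed 4b, MSB=1: 14 - 16 = -2

-2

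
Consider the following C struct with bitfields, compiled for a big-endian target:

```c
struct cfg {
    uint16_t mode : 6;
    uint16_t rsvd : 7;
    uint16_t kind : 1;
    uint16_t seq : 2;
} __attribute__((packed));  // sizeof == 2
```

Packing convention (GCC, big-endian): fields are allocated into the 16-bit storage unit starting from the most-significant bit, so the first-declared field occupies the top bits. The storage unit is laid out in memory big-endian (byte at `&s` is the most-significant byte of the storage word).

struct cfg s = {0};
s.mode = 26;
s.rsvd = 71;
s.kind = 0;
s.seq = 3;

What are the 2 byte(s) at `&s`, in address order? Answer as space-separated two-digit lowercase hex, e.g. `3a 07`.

[10+:6] mode=26 & 0x3f = 0x1a; word=0x6800
[3+:7] rsvd=71 & 0x7f = 0x47; word=0x6a38
[2+:1] kind=0 & 0x1 = 0x0; word=0x6a38
[0+:2] seq=3 & 0x3 = 0x3; word=0x6a3b
word = 0x6a3b → big-endian bytes:
  [0]=0x6a  [1]=0x3b

6a 3b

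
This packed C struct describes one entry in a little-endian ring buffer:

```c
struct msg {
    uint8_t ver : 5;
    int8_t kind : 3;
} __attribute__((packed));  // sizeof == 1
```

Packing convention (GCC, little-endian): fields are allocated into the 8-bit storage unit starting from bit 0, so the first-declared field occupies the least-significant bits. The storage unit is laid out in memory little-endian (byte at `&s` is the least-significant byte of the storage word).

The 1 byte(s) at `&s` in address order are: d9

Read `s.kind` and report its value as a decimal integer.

-2

[0]=0xd9 (little-endian) → word 0xd9
ver [0+:5] = (word>>0) & 0x1f = 25
kind [5+:3] = (word>>5) & 0x7 = 6  ←
kind signed 3b, MSB=1: 6 - 8 = -2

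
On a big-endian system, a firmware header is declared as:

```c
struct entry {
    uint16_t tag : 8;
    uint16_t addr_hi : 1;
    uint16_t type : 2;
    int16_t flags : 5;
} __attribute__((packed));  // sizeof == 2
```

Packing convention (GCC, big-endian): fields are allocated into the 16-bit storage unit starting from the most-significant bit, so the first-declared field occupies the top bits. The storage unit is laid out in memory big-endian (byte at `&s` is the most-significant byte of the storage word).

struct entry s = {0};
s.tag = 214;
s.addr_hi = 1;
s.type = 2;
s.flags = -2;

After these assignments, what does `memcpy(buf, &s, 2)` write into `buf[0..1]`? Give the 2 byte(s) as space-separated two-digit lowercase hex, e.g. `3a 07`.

d6 de

tag (8b) val=214 bits=0xd6 at bit 8: 0xd600
addr_hi (1b) val=1 bits=0x1 at bit 7: 0xd680
type (2b) val=2 bits=0x2 at bit 5: 0xd6c0
flags (5b) val=-2 bits=0x1e at bit 0: 0xd6de
word = 0xd6de → big-endian bytes:
  [0]=0xd6  [1]=0xde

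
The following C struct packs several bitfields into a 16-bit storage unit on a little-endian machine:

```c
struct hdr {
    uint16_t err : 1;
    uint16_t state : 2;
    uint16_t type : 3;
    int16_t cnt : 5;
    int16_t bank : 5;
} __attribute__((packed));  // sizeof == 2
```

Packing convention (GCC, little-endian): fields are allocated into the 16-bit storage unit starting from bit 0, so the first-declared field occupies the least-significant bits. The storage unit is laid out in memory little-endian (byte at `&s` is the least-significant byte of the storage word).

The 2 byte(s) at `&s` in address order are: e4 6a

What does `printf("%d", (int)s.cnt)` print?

[0]=0xe4 [1]=0x6a (little-endian) → word 0x6ae4
err:1 @ bit 0 → (0x6ae4>>0)&0x1 = 0x0
state:2 @ bit 1 → (0x6ae4>>1)&0x3 = 0x2
type:3 @ bit 3 → (0x6ae4>>3)&0x7 = 0x4
cnt:5 @ bit 6 → (0x6ae4>>6)&0x1f = 0xb  ←
bank:5 @ bit 11 → (0x6ae4>>11)&0x1f = 0xd
cnt signed 5b, MSB=0: value = 11

11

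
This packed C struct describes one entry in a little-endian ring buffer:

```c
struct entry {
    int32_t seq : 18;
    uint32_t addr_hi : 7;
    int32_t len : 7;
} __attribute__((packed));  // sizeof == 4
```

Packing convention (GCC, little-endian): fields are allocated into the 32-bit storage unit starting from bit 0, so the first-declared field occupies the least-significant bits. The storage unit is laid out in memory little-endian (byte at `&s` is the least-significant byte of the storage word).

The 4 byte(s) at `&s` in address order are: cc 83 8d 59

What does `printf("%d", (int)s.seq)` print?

[0]=0xcc [1]=0x83 [2]=0x8d [3]=0x59 (little-endian) → word 0x598d83cc
seq:18 @ bit 0 → (0x598d83cc>>0)&0x3ffff = 0x183cc  ←
addr_hi:7 @ bit 18 → (0x598d83cc>>18)&0x7f = 0x63
len:7 @ bit 25 → (0x598d83cc>>25)&0x7f = 0x2c
seq signed 18b, MSB=0: value = 99276

99276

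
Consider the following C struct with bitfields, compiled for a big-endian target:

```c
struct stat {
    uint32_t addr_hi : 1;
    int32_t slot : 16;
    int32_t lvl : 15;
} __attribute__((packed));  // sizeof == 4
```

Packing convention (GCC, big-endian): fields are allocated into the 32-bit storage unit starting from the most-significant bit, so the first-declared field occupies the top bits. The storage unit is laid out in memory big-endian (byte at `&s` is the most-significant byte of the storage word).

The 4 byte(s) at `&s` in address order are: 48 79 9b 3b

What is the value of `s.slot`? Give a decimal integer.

-28429

[0]=0x48 [1]=0x79 [2]=0x9b [3]=0x3b (big-endian) → word 0x48799b3b
addr_hi [31+:1] = (word>>31) & 0x1 = 0
slot [15+:16] = (word>>15) & 0xffff = 37107  ←
lvl [0+:15] = (word>>0) & 0x7fff = 6971
slot signed 16b, MSB=1: 37107 - 65536 = -28429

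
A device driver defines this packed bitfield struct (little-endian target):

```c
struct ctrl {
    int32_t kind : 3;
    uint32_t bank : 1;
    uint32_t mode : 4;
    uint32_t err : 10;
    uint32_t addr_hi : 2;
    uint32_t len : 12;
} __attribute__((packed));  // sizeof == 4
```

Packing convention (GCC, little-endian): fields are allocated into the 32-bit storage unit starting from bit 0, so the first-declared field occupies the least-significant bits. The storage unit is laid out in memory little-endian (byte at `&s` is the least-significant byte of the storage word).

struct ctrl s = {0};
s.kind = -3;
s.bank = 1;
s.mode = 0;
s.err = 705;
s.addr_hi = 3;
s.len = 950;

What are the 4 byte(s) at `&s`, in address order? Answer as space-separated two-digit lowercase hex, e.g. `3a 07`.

0d c1 6e 3b

[0+:3] kind=-3 & 0x7 = 0x5; word=0x00000005
[3+:1] bank=1 & 0x1 = 0x1; word=0x0000000d
[4+:4] mode=0 & 0xf = 0x0; word=0x0000000d
[8+:10] err=705 & 0x3ff = 0x2c1; word=0x0002c10d
[18+:2] addr_hi=3 & 0x3 = 0x3; word=0x000ec10d
[20+:12] len=950 & 0xfff = 0x3b6; word=0x3b6ec10d
word = 0x3b6ec10d → little-endian bytes:
  [0]=0x0d  [1]=0xc1  [2]=0x6e  [3]=0x3b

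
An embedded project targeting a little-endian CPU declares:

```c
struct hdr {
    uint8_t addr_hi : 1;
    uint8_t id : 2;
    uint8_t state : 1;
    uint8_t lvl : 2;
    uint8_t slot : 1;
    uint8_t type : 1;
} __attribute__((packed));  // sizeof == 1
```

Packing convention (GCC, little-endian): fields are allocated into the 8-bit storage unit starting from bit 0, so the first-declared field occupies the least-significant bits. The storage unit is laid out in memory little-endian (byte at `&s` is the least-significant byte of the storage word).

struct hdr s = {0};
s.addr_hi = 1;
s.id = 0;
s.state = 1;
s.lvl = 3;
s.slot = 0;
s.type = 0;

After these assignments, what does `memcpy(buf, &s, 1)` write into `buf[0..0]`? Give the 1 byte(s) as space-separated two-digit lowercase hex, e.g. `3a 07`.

addr_hi (1b) val=1 bits=0x1 at bit 0: 0x01
id (2b) val=0 bits=0x0 at bit 1: 0x01
state (1b) val=1 bits=0x1 at bit 3: 0x09
lvl (2b) val=3 bits=0x3 at bit 4: 0x39
slot (1b) val=0 bits=0x0 at bit 6: 0x39
type (1b) val=0 bits=0x0 at bit 7: 0x39
word = 0x39 → little-endian bytes:
  [0]=0x39

39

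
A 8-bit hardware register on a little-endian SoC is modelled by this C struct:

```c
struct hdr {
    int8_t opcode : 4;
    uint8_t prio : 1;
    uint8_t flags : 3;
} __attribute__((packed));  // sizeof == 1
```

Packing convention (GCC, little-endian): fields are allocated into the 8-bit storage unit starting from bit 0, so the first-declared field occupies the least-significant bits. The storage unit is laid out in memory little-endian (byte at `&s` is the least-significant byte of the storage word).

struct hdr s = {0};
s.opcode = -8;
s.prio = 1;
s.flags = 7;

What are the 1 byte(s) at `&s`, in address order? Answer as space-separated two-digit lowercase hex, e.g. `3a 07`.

f8

opcode (4b) val=-8 bits=0x8 at bit 0: 0x08
prio (1b) val=1 bits=0x1 at bit 4: 0x18
flags (3b) val=7 bits=0x7 at bit 5: 0xf8
word = 0xf8 → little-endian bytes:
  [0]=0xf8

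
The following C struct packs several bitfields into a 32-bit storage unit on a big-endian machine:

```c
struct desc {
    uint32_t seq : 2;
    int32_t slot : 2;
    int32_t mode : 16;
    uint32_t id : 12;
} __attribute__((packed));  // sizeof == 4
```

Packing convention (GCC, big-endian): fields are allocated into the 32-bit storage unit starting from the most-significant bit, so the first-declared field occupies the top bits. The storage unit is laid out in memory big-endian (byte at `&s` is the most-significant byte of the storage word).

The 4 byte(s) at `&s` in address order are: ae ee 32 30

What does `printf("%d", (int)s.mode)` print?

-4381

[0]=0xae [1]=0xee [2]=0x32 [3]=0x30 (big-endian) → word 0xaeee3230
seq:2 @ bit 30 → (0xaeee3230>>30)&0x3 = 0x2
slot:2 @ bit 28 → (0xaeee3230>>28)&0x3 = 0x2
mode:16 @ bit 12 → (0xaeee3230>>12)&0xffff = 0xeee3  ←
id:12 @ bit 0 → (0xaeee3230>>0)&0xfff = 0x230
mode signed 16b, MSB=1: 61155 - 65536 = -4381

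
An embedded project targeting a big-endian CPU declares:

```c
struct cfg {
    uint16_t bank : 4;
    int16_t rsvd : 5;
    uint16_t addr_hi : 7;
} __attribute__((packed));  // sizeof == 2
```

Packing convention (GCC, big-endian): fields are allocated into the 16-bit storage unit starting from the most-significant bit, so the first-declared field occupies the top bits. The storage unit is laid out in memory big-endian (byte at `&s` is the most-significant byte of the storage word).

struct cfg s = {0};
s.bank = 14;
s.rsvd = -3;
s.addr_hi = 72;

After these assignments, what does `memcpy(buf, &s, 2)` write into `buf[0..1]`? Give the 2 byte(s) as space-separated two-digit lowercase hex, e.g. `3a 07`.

bank:4 = 14 → 0xe << 12 → word 0xe000
rsvd:5 = -3 → 0x1d << 7 → word 0xee80
addr_hi:7 = 72 → 0x48 << 0 → word 0xeec8
word = 0xeec8 → big-endian bytes:
  [0]=0xee  [1]=0xc8

ee c8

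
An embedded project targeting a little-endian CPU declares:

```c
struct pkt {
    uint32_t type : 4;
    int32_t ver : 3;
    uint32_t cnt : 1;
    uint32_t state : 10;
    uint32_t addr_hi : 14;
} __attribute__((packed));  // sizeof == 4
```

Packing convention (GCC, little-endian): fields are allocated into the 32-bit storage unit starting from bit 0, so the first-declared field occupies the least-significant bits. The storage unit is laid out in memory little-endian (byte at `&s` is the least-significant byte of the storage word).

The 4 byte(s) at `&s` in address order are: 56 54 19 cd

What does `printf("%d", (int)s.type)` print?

6

[0]=0x56 [1]=0x54 [2]=0x19 [3]=0xcd (little-endian) → word 0xcd195456
type:4 @ bit 0 → (0xcd195456>>0)&0xf = 0x6  ←
ver:3 @ bit 4 → (0xcd195456>>4)&0x7 = 0x5
cnt:1 @ bit 7 → (0xcd195456>>7)&0x1 = 0x0
state:10 @ bit 8 → (0xcd195456>>8)&0x3ff = 0x154
addr_hi:14 @ bit 18 → (0xcd195456>>18)&0x3fff = 0x3346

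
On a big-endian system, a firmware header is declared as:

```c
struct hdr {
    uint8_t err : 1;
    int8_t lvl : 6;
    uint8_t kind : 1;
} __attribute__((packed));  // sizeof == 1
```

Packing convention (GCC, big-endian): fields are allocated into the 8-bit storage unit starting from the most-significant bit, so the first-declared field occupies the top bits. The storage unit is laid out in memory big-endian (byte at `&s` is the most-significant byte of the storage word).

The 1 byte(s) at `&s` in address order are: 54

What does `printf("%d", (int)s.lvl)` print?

-22

[0]=0x54 (big-endian) → word 0x54
err:1 @ bit 7 → (0x54>>7)&0x1 = 0x0
lvl:6 @ bit 1 → (0x54>>1)&0x3f = 0x2a  ←
kind:1 @ bit 0 → (0x54>>0)&0x1 = 0x0
lvl signed 6b, MSB=1: 42 - 64 = -22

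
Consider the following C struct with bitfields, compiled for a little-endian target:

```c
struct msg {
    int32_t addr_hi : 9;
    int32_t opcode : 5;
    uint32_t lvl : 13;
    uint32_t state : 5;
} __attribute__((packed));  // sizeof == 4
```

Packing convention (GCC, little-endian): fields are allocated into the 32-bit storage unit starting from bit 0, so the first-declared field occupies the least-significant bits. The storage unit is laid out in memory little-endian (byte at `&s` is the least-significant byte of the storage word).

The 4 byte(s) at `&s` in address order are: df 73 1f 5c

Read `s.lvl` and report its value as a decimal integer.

4221

[0]=0xdf [1]=0x73 [2]=0x1f [3]=0x5c (little-endian) → word 0x5c1f73df
addr_hi [0+:9] = (word>>0) & 0x1ff = 479
opcode [9+:5] = (word>>9) & 0x1f = 25
lvl [14+:13] = (word>>14) & 0x1fff = 4221  ←
state [27+:5] = (word>>27) & 0x1f = 11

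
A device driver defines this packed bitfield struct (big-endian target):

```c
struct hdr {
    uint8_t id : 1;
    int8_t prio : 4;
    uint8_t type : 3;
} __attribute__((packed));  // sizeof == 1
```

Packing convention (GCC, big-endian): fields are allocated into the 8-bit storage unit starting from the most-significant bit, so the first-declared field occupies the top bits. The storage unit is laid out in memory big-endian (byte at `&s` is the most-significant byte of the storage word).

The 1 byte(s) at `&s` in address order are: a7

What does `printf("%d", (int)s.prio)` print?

[0]=0xa7 (big-endian) → word 0xa7
id [7+:1] = (word>>7) & 0x1 = 1
prio [3+:4] = (word>>3) & 0xf = 4  ←
type [0+:3] = (word>>0) & 0x7 = 7
prio signed 4b, MSB=0: value = 4

4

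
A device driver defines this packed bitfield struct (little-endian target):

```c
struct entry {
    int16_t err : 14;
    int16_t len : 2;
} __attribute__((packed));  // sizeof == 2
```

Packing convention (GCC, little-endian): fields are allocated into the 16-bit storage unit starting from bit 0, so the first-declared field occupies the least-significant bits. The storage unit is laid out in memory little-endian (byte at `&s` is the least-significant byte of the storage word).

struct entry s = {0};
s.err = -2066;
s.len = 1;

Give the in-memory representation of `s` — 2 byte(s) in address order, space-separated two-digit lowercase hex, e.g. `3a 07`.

ee 77

err (14b) val=-2066 bits=0x37ee at bit 0: 0x37ee
len (2b) val=1 bits=0x1 at bit 14: 0x77ee
word = 0x77ee → little-endian bytes:
  [0]=0xee  [1]=0x77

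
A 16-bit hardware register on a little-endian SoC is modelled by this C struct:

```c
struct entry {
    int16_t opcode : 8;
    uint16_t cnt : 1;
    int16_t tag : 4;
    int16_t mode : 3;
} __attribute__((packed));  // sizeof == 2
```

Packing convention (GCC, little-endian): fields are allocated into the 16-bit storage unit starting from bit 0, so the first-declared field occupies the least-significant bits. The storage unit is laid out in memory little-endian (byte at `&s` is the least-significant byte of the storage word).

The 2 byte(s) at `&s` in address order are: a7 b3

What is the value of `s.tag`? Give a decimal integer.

[0]=0xa7 [1]=0xb3 (little-endian) → word 0xb3a7
opcode [0+:8] = (word>>0) & 0xff = 167
cnt [8+:1] = (word>>8) & 0x1 = 1
tag [9+:4] = (word>>9) & 0xf = 9  ←
mode [13+:3] = (word>>13) & 0x7 = 5
tag signed 4b, MSB=1: 9 - 16 = -7

-7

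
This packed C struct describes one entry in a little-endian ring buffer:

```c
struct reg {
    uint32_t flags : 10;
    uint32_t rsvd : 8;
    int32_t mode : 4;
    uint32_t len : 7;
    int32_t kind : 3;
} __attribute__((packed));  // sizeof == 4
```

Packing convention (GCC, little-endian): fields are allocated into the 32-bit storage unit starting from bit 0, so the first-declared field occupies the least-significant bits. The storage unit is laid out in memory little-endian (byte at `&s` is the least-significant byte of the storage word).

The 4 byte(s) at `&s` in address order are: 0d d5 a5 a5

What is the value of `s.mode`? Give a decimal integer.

[0]=0x0d [1]=0xd5 [2]=0xa5 [3]=0xa5 (little-endian) → word 0xa5a5d50d
flags [0+:10] = (word>>0) & 0x3ff = 269
rsvd [10+:8] = (word>>10) & 0xff = 117
mode [18+:4] = (word>>18) & 0xf = 9  ←
len [22+:7] = (word>>22) & 0x7f = 22
kind [29+:3] = (word>>29) & 0x7 = 5
mode signed 4b, MSB=1: 9 - 16 = -7

-7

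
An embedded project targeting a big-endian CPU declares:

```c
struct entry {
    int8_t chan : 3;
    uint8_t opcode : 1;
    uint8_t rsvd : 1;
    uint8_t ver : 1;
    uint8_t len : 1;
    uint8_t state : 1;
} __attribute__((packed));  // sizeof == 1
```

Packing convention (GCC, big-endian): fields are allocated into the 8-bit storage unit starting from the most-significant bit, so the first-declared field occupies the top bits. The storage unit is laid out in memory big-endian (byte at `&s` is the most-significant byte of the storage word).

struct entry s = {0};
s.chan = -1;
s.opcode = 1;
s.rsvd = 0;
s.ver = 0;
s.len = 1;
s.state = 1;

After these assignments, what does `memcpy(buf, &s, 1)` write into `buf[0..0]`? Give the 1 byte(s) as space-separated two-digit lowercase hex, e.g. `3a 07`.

[5+:3] chan=-1 & 0x7 = 0x7; word=0xe0
[4+:1] opcode=1 & 0x1 = 0x1; word=0xf0
[3+:1] rsvd=0 & 0x1 = 0x0; word=0xf0
[2+:1] ver=0 & 0x1 = 0x0; word=0xf0
[1+:1] len=1 & 0x1 = 0x1; word=0xf2
[0+:1] state=1 & 0x1 = 0x1; word=0xf3
word = 0xf3 → big-endian bytes:
  [0]=0xf3

f3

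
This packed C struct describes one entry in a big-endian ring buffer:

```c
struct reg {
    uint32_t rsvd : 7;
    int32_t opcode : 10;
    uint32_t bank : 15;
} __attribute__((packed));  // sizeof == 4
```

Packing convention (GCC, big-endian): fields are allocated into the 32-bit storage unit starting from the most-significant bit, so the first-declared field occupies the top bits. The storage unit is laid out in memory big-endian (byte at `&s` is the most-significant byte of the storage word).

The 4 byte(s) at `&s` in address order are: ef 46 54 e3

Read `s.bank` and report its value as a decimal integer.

21731

[0]=0xef [1]=0x46 [2]=0x54 [3]=0xe3 (big-endian) → word 0xef4654e3
rsvd:7 @ bit 25 → (0xef4654e3>>25)&0x7f = 0x77
opcode:10 @ bit 15 → (0xef4654e3>>15)&0x3ff = 0x28c
bank:15 @ bit 0 → (0xef4654e3>>0)&0x7fff = 0x54e3  ←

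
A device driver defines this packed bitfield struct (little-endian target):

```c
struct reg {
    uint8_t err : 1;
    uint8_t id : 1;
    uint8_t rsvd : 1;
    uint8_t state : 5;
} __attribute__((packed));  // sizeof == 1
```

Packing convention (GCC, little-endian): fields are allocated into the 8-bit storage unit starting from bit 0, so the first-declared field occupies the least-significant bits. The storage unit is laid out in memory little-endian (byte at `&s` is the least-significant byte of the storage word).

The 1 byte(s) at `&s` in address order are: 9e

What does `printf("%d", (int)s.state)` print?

[0]=0x9e (little-endian) → word 0x9e
err:1 @ bit 0 → (0x9e>>0)&0x1 = 0x0
id:1 @ bit 1 → (0x9e>>1)&0x1 = 0x1
rsvd:1 @ bit 2 → (0x9e>>2)&0x1 = 0x1
state:5 @ bit 3 → (0x9e>>3)&0x1f = 0x13  ←

19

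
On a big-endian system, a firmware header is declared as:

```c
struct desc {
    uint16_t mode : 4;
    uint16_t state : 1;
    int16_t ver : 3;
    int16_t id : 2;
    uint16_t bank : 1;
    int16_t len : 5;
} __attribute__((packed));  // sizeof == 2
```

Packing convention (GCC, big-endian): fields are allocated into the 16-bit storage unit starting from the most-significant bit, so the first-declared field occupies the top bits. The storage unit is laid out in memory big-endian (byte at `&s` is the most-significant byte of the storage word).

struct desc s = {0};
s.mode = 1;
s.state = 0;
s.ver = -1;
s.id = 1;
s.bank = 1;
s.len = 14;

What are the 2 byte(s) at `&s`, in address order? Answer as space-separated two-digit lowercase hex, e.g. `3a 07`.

17 6e

mode:4 = 1 → 0x1 << 12 → word 0x1000
state:1 = 0 → 0x0 << 11 → word 0x1000
ver:3 = -1 → 0x7 << 8 → word 0x1700
id:2 = 1 → 0x1 << 6 → word 0x1740
bank:1 = 1 → 0x1 << 5 → word 0x1760
len:5 = 14 → 0xe << 0 → word 0x176e
word = 0x176e → big-endian bytes:
  [0]=0x17  [1]=0x6e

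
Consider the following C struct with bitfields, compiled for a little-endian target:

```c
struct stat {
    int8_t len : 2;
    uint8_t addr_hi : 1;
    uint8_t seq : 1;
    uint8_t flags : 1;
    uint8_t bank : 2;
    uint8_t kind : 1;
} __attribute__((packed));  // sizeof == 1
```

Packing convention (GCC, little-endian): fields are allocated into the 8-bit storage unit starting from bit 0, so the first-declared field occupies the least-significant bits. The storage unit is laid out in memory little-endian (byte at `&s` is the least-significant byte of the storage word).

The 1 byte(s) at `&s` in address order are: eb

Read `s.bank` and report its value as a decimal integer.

3

[0]=0xeb (little-endian) → word 0xeb
len:2 @ bit 0 → (0xeb>>0)&0x3 = 0x3
addr_hi:1 @ bit 2 → (0xeb>>2)&0x1 = 0x0
seq:1 @ bit 3 → (0xeb>>3)&0x1 = 0x1
flags:1 @ bit 4 → (0xeb>>4)&0x1 = 0x0
bank:2 @ bit 5 → (0xeb>>5)&0x3 = 0x3  ←
kind:1 @ bit 7 → (0xeb>>7)&0x1 = 0x1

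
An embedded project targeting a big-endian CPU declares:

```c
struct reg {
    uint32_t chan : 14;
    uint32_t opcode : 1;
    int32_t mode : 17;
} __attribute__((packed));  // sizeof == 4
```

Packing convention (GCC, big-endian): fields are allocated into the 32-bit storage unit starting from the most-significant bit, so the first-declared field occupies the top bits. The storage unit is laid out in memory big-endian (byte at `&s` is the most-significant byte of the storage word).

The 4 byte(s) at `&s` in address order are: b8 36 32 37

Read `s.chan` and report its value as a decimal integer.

11789

[0]=0xb8 [1]=0x36 [2]=0x32 [3]=0x37 (big-endian) → word 0xb8363237
chan [18+:14] = (word>>18) & 0x3fff = 11789  ←
opcode [17+:1] = (word>>17) & 0x1 = 1
mode [0+:17] = (word>>0) & 0x1ffff = 12855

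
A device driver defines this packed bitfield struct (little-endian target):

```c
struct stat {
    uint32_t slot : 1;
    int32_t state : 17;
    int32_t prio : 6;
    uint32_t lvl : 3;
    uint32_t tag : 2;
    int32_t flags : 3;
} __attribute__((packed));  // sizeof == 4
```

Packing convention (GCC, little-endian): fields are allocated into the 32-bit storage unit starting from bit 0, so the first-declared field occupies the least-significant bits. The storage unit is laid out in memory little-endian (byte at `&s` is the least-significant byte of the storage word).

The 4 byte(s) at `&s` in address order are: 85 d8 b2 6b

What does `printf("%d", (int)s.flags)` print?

3

[0]=0x85 [1]=0xd8 [2]=0xb2 [3]=0x6b (little-endian) → word 0x6bb2d885
slot:1 @ bit 0 → (0x6bb2d885>>0)&0x1 = 0x1
state:17 @ bit 1 → (0x6bb2d885>>1)&0x1ffff = 0x16c42
prio:6 @ bit 18 → (0x6bb2d885>>18)&0x3f = 0x2c
lvl:3 @ bit 24 → (0x6bb2d885>>24)&0x7 = 0x3
tag:2 @ bit 27 → (0x6bb2d885>>27)&0x3 = 0x1
flags:3 @ bit 29 → (0x6bb2d885>>29)&0x7 = 0x3  ←
flags signed 3b, MSB=0: value = 3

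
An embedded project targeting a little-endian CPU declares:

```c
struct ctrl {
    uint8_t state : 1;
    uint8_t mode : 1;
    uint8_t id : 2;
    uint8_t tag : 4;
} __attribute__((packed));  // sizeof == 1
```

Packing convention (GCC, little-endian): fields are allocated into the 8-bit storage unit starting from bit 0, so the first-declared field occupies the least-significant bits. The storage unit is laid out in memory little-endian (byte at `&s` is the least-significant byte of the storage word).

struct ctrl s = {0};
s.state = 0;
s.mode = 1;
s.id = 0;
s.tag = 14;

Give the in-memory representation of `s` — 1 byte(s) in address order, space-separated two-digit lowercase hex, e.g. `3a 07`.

state:1 = 0 → 0x0 << 0 → word 0x00
mode:1 = 1 → 0x1 << 1 → word 0x02
id:2 = 0 → 0x0 << 2 → word 0x02
tag:4 = 14 → 0xe << 4 → word 0xe2
word = 0xe2 → little-endian bytes:
  [0]=0xe2

e2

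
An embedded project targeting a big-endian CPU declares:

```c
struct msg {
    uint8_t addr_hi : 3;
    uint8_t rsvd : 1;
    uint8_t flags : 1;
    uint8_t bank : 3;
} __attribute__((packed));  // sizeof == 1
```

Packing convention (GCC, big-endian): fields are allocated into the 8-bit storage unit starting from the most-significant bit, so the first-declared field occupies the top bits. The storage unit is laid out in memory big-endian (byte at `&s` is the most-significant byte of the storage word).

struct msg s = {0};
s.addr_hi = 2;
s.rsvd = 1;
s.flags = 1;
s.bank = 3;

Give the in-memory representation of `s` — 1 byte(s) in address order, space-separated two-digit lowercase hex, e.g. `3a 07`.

5b

[5+:3] addr_hi=2 & 0x7 = 0x2; word=0x40
[4+:1] rsvd=1 & 0x1 = 0x1; word=0x50
[3+:1] flags=1 & 0x1 = 0x1; word=0x58
[0+:3] bank=3 & 0x7 = 0x3; word=0x5b
word = 0x5b → big-endian bytes:
  [0]=0x5b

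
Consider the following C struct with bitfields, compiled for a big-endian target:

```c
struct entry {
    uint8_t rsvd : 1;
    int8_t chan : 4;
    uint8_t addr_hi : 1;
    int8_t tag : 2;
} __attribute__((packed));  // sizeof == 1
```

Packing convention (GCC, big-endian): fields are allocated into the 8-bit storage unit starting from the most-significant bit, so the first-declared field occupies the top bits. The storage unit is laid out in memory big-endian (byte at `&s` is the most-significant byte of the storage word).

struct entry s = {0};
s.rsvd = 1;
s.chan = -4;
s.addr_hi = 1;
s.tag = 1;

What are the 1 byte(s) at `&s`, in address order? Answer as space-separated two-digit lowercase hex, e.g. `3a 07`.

rsvd:1 = 1 → 0x1 << 7 → word 0x80
chan:4 = -4 → 0xc << 3 → word 0xe0
addr_hi:1 = 1 → 0x1 << 2 → word 0xe4
tag:2 = 1 → 0x1 << 0 → word 0xe5
word = 0xe5 → big-endian bytes:
  [0]=0xe5

e5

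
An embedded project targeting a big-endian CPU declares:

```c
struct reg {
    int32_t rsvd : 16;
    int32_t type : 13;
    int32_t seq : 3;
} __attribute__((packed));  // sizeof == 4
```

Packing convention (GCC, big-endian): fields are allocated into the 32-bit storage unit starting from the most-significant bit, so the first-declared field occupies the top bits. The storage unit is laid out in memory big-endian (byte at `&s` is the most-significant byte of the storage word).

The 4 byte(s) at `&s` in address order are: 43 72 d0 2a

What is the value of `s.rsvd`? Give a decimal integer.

[0]=0x43 [1]=0x72 [2]=0xd0 [3]=0x2a (big-endian) → word 0x4372d02a
rsvd:16 @ bit 16 → (0x4372d02a>>16)&0xffff = 0x4372  ←
type:13 @ bit 3 → (0x4372d02a>>3)&0x1fff = 0x1a05
seq:3 @ bit 0 → (0x4372d02a>>0)&0x7 = 0x2
rsvd signed 16b, MSB=0: value = 17266

17266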